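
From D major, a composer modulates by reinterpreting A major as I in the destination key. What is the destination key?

The numeral I denotes a major triad on scale degree 1. With A on degree 1, the tonic of the new key is A.
Degree 1 carries a major triad in major keys, so the destination is A major.
Check: the diatonic triads of A major are A (I), Bm (ii), C#m (iii), D (IV), E (V), F#m (vi), G#dim (vii°) — A major is indeed I.

A major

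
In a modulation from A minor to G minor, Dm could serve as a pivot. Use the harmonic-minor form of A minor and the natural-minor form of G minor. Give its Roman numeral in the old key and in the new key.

iv in A minor; v in G minor

The scale of A minor (harmonic minor) is A B C D E F G#; D is degree 4, and the triad built there (D-F-A) is minor, so it is iv.
The scale of G minor (natural minor) is G A Bb C D Eb F; D is degree 5, and the triad built there (D-F-A) is minor, so it is v.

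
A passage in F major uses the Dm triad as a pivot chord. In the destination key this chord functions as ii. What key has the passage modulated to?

C major

The numeral ii denotes a minor triad on scale degree 2. With D on degree 2, the tonic of the new key is C.
Degree 2 carries a minor triad in major keys, so the destination is C major.
Check: the diatonic triads of C major are C (I), Dm (ii), Em (iii), F (IV), G (V), Am (vi), Bdim (vii°) — Dm is indeed ii.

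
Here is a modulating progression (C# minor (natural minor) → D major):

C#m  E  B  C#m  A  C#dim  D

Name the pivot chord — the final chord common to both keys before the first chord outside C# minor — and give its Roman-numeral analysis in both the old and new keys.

Chords diatonic to C# minor: C#m, D#dim, E, F#m, G#m, A, B.
Reading the progression, the first chord not in that set is C#dim, so the modulation leaves C# minor there.
The chord immediately before C#dim is A, which is diatonic to both keys: VI in C# minor and V in D major.

A — VI in C# minor, V in D major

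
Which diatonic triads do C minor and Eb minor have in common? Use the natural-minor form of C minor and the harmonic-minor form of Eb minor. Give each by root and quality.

Triads in C minor (natural minor): C minor (i), D diminished (ii°), Eb major (III), F minor (iv), G minor (v), Ab major (VI), Bb major (VII).
Triads in Eb minor (harmonic minor): Eb minor (i), F diminished (ii°), Gb augmented (III+), Ab minor (iv), Bb major (V), Cb major (VI), D diminished (vii°).
Shared triads with their functions: D diminished (ii° in C minor, vii° in Eb minor); Bb major (VII in C minor, V in Eb minor).

Ddim, Bb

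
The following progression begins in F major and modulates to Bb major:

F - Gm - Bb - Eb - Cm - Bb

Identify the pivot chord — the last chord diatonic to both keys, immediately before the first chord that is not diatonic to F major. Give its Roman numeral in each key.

Chords diatonic to F major: F, Gm, Am, Bb, C, Dm, Edim.
Reading the progression, the first chord not in that set is Eb, so the modulation leaves F major there.
The chord immediately before Eb is Bb, which is diatonic to both keys: IV in F major and I in Bb major.

Bb — IV in F major, I in Bb major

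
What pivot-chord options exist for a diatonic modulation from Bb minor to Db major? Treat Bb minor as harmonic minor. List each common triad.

Bbm, Cdim, Ebm, Gb

Triads in Bb minor (harmonic minor): Bbm (i), Cdim (ii°), Dbaug (III+), Ebm (iv), F (V), Gb (VI), Adim (vii°).
Triads in Db major: Db (I), Ebm (ii), Fm (iii), Gb (IV), Ab (V), Bbm (vi), Cdim (vii°).
Shared triads with their functions: Bbm (i in Bb minor, vi in Db major); Cdim (ii° in Bb minor, vii° in Db major); Ebm (iv in Bb minor, ii in Db major); Gb (VI in Bb minor, IV in Db major).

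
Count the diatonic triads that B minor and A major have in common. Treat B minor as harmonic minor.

1

Diatonic triads of B minor (harmonic minor): Bm (i), C#dim (ii°), Daug (III+), Em (iv), F# (V), G (VI), A#dim (vii°).
Diatonic triads of A major: A (I), Bm (ii), C#m (iii), D (IV), E (V), F#m (vi), G#dim (vii°).
Matching root and quality in both lists: Bm.
That gives 1 common triad.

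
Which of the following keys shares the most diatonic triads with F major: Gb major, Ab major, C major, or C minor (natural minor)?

Triads of F major: F major (I), G minor (ii), A minor (iii), Bb major (IV), C major (V), D minor (vi), E diminished (vii°).
Gb major shares 0: none.
Ab major shares 0: none.
C major shares 4: F, Am, C, Dm.
C minor (natural minor) shares 2: Gm, Bb.
The most common triads (4) are shared with C major.

C major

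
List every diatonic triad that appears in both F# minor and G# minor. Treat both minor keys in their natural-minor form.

Triads in F# minor (natural minor): F#m (i), G#dim (ii°), A (III), Bm (iv), C#m (v), D (VI), E (VII).
Triads in G# minor (natural minor): G#m (i), A#dim (ii°), B (III), C#m (iv), D#m (v), E (VI), F# (VII).
Shared triads with their functions: C#m (v in F# minor, iv in G# minor); E (VII in F# minor, VI in G# minor).

C#m, E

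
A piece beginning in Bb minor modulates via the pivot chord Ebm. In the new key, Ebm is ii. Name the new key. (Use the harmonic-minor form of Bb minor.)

The numeral ii denotes a minor triad on scale degree 2. With Eb on degree 2, the tonic of the new key is Db.
Degree 2 carries a minor triad in major keys, so the destination is Db major.
Check: the diatonic triads of Db major are Db (I), Ebm (ii), Fm (iii), Gb (IV), Ab (V), Bbm (vi), Cdim (vii°) — Ebm is indeed ii.

Db major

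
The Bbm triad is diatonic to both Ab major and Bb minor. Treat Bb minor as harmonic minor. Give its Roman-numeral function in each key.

ii in Ab major; i in Bb minor

The scale of Ab major is Ab Bb C Db Eb F G; Bb is degree 2, and the triad built there (Bb-Db-F) is minor, so it is ii.
The scale of Bb minor (harmonic minor) is Bb C Db Eb F Gb A; Bb is degree 1, and the triad built there (Bb-Db-F) is minor, so it is i.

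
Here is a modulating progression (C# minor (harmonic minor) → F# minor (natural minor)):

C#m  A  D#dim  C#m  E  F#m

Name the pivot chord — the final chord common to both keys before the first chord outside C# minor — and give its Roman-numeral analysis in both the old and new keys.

Chords diatonic to C# minor: C#m, D#dim, Eaug, F#m, G#, A, B#dim.
Reading the progression, the first chord not in that set is E, so the modulation leaves C# minor there.
The chord immediately before E is C#m, which is diatonic to both keys: i in C# minor and v in F# minor.

C#m — i in C# minor, v in F# minor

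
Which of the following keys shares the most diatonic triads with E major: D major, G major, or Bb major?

D major

Triads of E major: E major (I), F# minor (ii), G# minor (iii), A major (IV), B major (V), C# minor (vi), D# diminished (vii°).
D major shares 2: F#m, A.
G major shares 0: none.
Bb major shares 0: none.
The most common triads (2) are shared with D major.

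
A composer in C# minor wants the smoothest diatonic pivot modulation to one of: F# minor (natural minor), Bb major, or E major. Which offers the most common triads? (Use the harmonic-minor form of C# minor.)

Triads of C# minor (harmonic minor): C#m (i), D#dim (ii°), Eaug (III+), F#m (iv), G# (V), A (VI), B#dim (vii°).
F# minor (natural minor) shares 3: C#m, F#m, A.
Bb major shares 0: none.
E major shares 4: C#m, D#dim, F#m, A.
The most common triads (4) are shared with E major.

E major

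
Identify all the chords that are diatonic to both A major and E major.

Triads in A major: A (I), Bm (ii), C#m (iii), D (IV), E (V), F#m (vi), G#dim (vii°).
Triads in E major: E (I), F#m (ii), G#m (iii), A (IV), B (V), C#m (vi), D#dim (vii°).
Shared triads with their functions: A (I in A major, IV in E major); C#m (iii in A major, vi in E major); E (V in A major, I in E major); F#m (vi in A major, ii in E major).

A, C#m, E, F#m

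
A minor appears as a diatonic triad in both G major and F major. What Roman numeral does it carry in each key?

ii in G major; iii in F major

The scale of G major is G A B C D E F#; A is degree 2, and the triad built there (A-C-E) is minor, so it is ii.
The scale of F major is F G A Bb C D E; A is degree 3, and the triad built there (A-C-E) is minor, so it is iii.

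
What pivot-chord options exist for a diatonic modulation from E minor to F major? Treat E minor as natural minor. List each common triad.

Triads in E minor (natural minor): E minor (i), F♯ diminished (ii°), G major (III), A minor (iv), B minor (v), C major (VI), D major (VII).
Triads in F major: F major (I), G minor (ii), A minor (iii), B♭ major (IV), C major (V), D minor (vi), E diminished (vii°).
Shared triads with their functions: A minor (iv in E minor, iii in F major); C major (VI in E minor, V in F major).

Am, C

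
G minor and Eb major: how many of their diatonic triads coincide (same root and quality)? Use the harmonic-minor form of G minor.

Diatonic triads of G minor (harmonic minor): G minor (i), A diminished (ii°), Bb augmented (III+), C minor (iv), D major (V), Eb major (VI), F# diminished (vii°).
Diatonic triads of Eb major: Eb major (I), F minor (ii), G minor (iii), Ab major (IV), Bb major (V), C minor (vi), D diminished (vii°).
Matching root and quality in both lists: G minor, C minor, Eb major.
That gives 3 common triads.

3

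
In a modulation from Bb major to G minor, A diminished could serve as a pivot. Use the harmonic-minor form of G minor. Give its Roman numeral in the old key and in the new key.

The scale of Bb major is Bb C D Eb F G A; A is degree 7, and the triad built there (A-C-Eb) is diminished, so it is vii°.
The scale of G minor (harmonic minor) is G A Bb C D Eb F#; A is degree 2, and the triad built there (A-C-Eb) is diminished, so it is ii°.

vii° in Bb major; ii° in G minor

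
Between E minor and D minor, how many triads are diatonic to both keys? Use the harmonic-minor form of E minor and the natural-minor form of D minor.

2

Diatonic triads of E minor (harmonic minor): Em (i), F#dim (ii°), Gaug (III+), Am (iv), B (V), C (VI), D#dim (vii°).
Diatonic triads of D minor (natural minor): Dm (i), Edim (ii°), F (III), Gm (iv), Am (v), Bb (VI), C (VII).
Matching root and quality in both lists: Am, C.
That gives 2 common triads.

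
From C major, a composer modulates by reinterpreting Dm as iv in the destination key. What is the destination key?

A minor

The numeral iv denotes a minor triad on scale degree 4. With D on degree 4, the tonic of the new key is A.
Degree 4 carries a minor triad in minor keys, so the destination is A minor.
Check: the diatonic triads of A minor (natural minor) are Am (i), Bdim (ii°), C (III), Dm (iv), Em (v), F (VI), G (VII) — Dm is indeed iv.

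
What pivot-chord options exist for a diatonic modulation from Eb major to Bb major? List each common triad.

Eb, Gm, Bb, Cm

Triads in Eb major: Eb (I), Fm (ii), Gm (iii), Ab (IV), Bb (V), Cm (vi), Ddim (vii°).
Triads in Bb major: Bb (I), Cm (ii), Dm (iii), Eb (IV), F (V), Gm (vi), Adim (vii°).
Shared triads with their functions: Eb (I in Eb major, IV in Bb major); Gm (iii in Eb major, vi in Bb major); Bb (V in Eb major, I in Bb major); Cm (vi in Eb major, ii in Bb major).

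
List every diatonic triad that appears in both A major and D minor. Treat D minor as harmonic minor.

A

Triads in A major: A (I), Bm (ii), C#m (iii), D (IV), E (V), F#m (vi), G#dim (vii°).
Triads in D minor (harmonic minor): Dm (i), Edim (ii°), Faug (III+), Gm (iv), A (V), Bb (VI), C#dim (vii°).
Shared triads with their functions: A (I in A major, V in D minor).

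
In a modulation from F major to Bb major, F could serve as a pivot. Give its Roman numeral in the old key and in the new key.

The scale of F major is F G A Bb C D E; F is degree 1, and the triad built there (F-A-C) is major, so it is I.
The scale of Bb major is Bb C D Eb F G A; F is degree 5, and the triad built there (F-A-C) is major, so it is V.

I in F major; V in Bb major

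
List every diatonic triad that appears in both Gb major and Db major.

Gb, Bbm, Db, Ebm

Triads in Gb major: Gb major (I), Ab minor (ii), Bb minor (iii), Cb major (IV), Db major (V), Eb minor (vi), F diminished (vii°).
Triads in Db major: Db major (I), Eb minor (ii), F minor (iii), Gb major (IV), Ab major (V), Bb minor (vi), C diminished (vii°).
Shared triads with their functions: Gb major (I in Gb major, IV in Db major); Bb minor (iii in Gb major, vi in Db major); Db major (V in Gb major, I in Db major); Eb minor (vi in Gb major, ii in Db major).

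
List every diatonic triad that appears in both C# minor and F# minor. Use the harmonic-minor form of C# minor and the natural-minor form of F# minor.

Triads in C# minor (harmonic minor): C#m (i), D#dim (ii°), Eaug (III+), F#m (iv), G# (V), A (VI), B#dim (vii°).
Triads in F# minor (natural minor): F#m (i), G#dim (ii°), A (III), Bm (iv), C#m (v), D (VI), E (VII).
Shared triads with their functions: C#m (i in C# minor, v in F# minor); F#m (iv in C# minor, i in F# minor); A (VI in C# minor, III in F# minor).

C#m, F#m, A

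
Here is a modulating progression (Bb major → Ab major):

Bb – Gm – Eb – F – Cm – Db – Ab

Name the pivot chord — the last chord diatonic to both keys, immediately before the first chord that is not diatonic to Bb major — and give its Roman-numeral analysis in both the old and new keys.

Chords diatonic to Bb major: Bb, Cm, Dm, Eb, F, Gm, Adim.
Reading the progression, the first chord not in that set is Db, so the modulation leaves Bb major there.
The chord immediately before Db is Cm, which is diatonic to both keys: ii in Bb major and iii in Ab major.

Cm — ii in Bb major, iii in Ab major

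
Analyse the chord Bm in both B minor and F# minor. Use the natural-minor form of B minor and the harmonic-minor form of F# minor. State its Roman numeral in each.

The scale of B minor (natural minor) is B C# D E F# G A; B is degree 1, and the triad built there (B-D-F#) is minor, so it is i.
The scale of F# minor (harmonic minor) is F# G# A B C# D E#; B is degree 4, and the triad built there (B-D-F#) is minor, so it is iv.

i in B minor; iv in F# minor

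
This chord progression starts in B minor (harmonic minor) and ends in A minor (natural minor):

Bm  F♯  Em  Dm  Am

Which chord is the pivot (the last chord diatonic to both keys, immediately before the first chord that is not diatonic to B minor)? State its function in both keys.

Em — iv in B minor, v in A minor

Chords diatonic to B minor: Bm, C♯dim, Daug, Em, F♯, G, A♯dim.
Reading the progression, the first chord not in that set is Dm, so the modulation leaves B minor there.
The chord immediately before Dm is Em, which is diatonic to both keys: iv in B minor and v in A minor.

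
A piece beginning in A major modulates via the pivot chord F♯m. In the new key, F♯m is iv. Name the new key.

The numeral iv denotes a minor triad on scale degree 4. With F♯ on degree 4, the tonic of the new key is C♯.
Degree 4 carries a minor triad in minor keys, so the destination is C♯ minor.
Check: the diatonic triads of C♯ minor (natural minor) are C♯m (i), D♯dim (ii°), E (III), F♯m (iv), G♯m (v), A (VI), B (VII) — F♯m is indeed iv.

C♯ minor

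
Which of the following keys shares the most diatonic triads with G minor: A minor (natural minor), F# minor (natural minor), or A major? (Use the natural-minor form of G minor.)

Triads of G minor (natural minor): Gm (i), Adim (ii°), Bb (III), Cm (iv), Dm (v), Eb (VI), F (VII).
A minor (natural minor) shares 2: Dm, F.
F# minor (natural minor) shares 0: none.
A major shares 0: none.
The most common triads (2) are shared with A minor.

A minor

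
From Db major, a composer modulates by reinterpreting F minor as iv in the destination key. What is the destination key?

C minor

The numeral iv denotes a minor triad on scale degree 4. With F on degree 4, the tonic of the new key is C.
Degree 4 carries a minor triad in minor keys, so the destination is C minor.
Check: the diatonic triads of C minor (natural minor) are Cm (i), Ddim (ii°), Eb (III), Fm (iv), Gm (v), Ab (VI), Bb (VII) — F minor is indeed iv.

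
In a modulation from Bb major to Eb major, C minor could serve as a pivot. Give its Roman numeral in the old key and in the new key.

ii in Bb major; vi in Eb major

The scale of Bb major is Bb C D Eb F G A; C is degree 2, and the triad built there (C-Eb-G) is minor, so it is ii.
The scale of Eb major is Eb F G Ab Bb C D; C is degree 6, and the triad built there (C-Eb-G) is minor, so it is vi.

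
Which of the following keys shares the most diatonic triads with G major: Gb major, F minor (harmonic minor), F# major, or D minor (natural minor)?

D minor

Triads of G major: G (I), Am (ii), Bm (iii), C (IV), D (V), Em (vi), F#dim (vii°).
Gb major shares 0: none.
F minor (harmonic minor) shares 1: C.
F# major shares 0: none.
D minor (natural minor) shares 2: Am, C.
The most common triads (2) are shared with D minor.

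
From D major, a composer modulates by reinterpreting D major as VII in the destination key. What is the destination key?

The numeral VII denotes a major triad on scale degree 7. With D on degree 7, the tonic of the new key is E.
Degree 7 carries a major triad in natural-minor keys, so the destination is E minor.
Check: the diatonic triads of E minor (natural minor) are Em (i), F#dim (ii°), G (III), Am (iv), Bm (v), C (VI), D (VII) — D major is indeed VII.

E minor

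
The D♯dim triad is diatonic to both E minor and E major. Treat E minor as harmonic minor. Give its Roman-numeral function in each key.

vii° in E minor; vii° in E major

The scale of E minor (harmonic minor) is E F♯ G A B C D♯; D♯ is degree 7, and the triad built there (D♯-F♯-A) is diminished, so it is vii°.
The scale of E major is E F♯ G♯ A B C♯ D♯; D♯ is degree 7, and the triad built there (D♯-F♯-A) is diminished, so it is vii°.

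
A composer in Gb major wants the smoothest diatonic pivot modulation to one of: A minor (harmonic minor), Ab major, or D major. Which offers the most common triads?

Triads of Gb major: Gb (I), Abm (ii), Bbm (iii), Cb (IV), Db (V), Ebm (vi), Fdim (vii°).
A minor (harmonic minor) shares 0: none.
Ab major shares 2: Bbm, Db.
D major shares 0: none.
The most common triads (2) are shared with Ab major.

Ab major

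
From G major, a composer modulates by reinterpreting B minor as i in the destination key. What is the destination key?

The numeral i denotes a minor triad on scale degree 1. With B on degree 1, the tonic of the new key is B.
Degree 1 carries a minor triad in minor keys, so the destination is B minor.
Check: the diatonic triads of B minor (natural minor) are Bm (i), C#dim (ii°), D (III), Em (iv), F#m (v), G (VI), A (VII) — B minor is indeed i.

B minor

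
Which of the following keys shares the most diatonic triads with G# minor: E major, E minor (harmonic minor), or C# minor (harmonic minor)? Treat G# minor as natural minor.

E major

Triads of G# minor (natural minor): G#m (i), A#dim (ii°), B (III), C#m (iv), D#m (v), E (VI), F# (VII).
E major shares 4: G#m, B, C#m, E.
E minor (harmonic minor) shares 1: B.
C# minor (harmonic minor) shares 1: C#m.
The most common triads (4) are shared with E major.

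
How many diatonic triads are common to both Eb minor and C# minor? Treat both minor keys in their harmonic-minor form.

0

Diatonic triads of Eb minor (harmonic minor): Eb minor (i), F diminished (ii°), Gb augmented (III+), Ab minor (iv), Bb major (V), Cb major (VI), D diminished (vii°).
Diatonic triads of C# minor (harmonic minor): C# minor (i), D# diminished (ii°), E augmented (III+), F# minor (iv), G# major (V), A major (VI), B# diminished (vii°).
No triad has the same root and quality in both keys.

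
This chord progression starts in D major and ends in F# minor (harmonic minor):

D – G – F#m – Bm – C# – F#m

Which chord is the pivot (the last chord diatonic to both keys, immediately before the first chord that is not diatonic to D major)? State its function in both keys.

Bm — vi in D major, iv in F# minor

Chords diatonic to D major: D, Em, F#m, G, A, Bm, C#dim.
Reading the progression, the first chord not in that set is C#, so the modulation leaves D major there.
The chord immediately before C# is Bm, which is diatonic to both keys: vi in D major and iv in F# minor.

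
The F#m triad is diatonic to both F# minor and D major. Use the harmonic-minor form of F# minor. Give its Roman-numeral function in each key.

The scale of F# minor (harmonic minor) is F# G# A B C# D E#; F# is degree 1, and the triad built there (F#-A-C#) is minor, so it is i.
The scale of D major is D E F# G A B C#; F# is degree 3, and the triad built there (F#-A-C#) is minor, so it is iii.

i in F# minor; iii in D major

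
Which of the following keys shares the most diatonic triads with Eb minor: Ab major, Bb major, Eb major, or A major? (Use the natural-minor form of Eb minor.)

Triads of Eb minor (natural minor): Eb minor (i), F diminished (ii°), Gb major (III), Ab minor (iv), Bb minor (v), Cb major (VI), Db major (VII).
Ab major shares 2: Bbm, Db.
Bb major shares 0: none.
Eb major shares 0: none.
A major shares 0: none.
The most common triads (2) are shared with Ab major.

Ab major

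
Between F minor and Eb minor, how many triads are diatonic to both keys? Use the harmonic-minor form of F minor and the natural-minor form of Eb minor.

Diatonic triads of F minor (harmonic minor): Fm (i), Gdim (ii°), Abaug (III+), Bbm (iv), C (V), Db (VI), Edim (vii°).
Diatonic triads of Eb minor (natural minor): Ebm (i), Fdim (ii°), Gb (III), Abm (iv), Bbm (v), Cb (VI), Db (VII).
Matching root and quality in both lists: Bbm, Db.
That gives 2 common triads.

2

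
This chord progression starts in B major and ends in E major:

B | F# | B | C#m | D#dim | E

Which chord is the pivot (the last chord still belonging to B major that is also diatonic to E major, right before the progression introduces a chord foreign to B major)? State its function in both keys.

C#m — ii in B major, vi in E major

Chords diatonic to B major: B, C#m, D#m, E, F#, G#m, A#dim.
Reading the progression, the first chord not in that set is D#dim, so the modulation leaves B major there.
The chord immediately before D#dim is C#m, which is diatonic to both keys: ii in B major and vi in E major.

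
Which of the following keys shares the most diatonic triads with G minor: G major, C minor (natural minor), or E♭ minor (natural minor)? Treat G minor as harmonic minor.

C minor

Triads of G minor (harmonic minor): Gm (i), Adim (ii°), B♭aug (III+), Cm (iv), D (V), E♭ (VI), F♯dim (vii°).
G major shares 2: D, F♯dim.
C minor (natural minor) shares 3: Gm, Cm, E♭.
E♭ minor (natural minor) shares 0: none.
The most common triads (3) are shared with C minor.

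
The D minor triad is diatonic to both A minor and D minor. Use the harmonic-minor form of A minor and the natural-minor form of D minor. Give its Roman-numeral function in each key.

iv in A minor; i in D minor

The scale of A minor (harmonic minor) is A B C D E F G♯; D is degree 4, and the triad built there (D-F-A) is minor, so it is iv.
The scale of D minor (natural minor) is D E F G A B♭ C; D is degree 1, and the triad built there (D-F-A) is minor, so it is i.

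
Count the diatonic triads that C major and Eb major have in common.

0

Diatonic triads of C major: C major (I), D minor (ii), E minor (iii), F major (IV), G major (V), A minor (vi), B diminished (vii°).
Diatonic triads of Eb major: Eb major (I), F minor (ii), G minor (iii), Ab major (IV), Bb major (V), C minor (vi), D diminished (vii°).
No triad has the same root and quality in both keys.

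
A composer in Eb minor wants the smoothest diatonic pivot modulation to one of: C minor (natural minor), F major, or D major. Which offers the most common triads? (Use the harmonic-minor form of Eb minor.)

Triads of Eb minor (harmonic minor): Eb minor (i), F diminished (ii°), Gb augmented (III+), Ab minor (iv), Bb major (V), Cb major (VI), D diminished (vii°).
C minor (natural minor) shares 2: Bb, Ddim.
F major shares 1: Bb.
D major shares 0: none.
The most common triads (2) are shared with C minor.

C minor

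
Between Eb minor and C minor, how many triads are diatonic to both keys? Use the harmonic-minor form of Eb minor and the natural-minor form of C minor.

Diatonic triads of Eb minor (harmonic minor): Ebm (i), Fdim (ii°), Gbaug (III+), Abm (iv), Bb (V), Cb (VI), Ddim (vii°).
Diatonic triads of C minor (natural minor): Cm (i), Ddim (ii°), Eb (III), Fm (iv), Gm (v), Ab (VI), Bb (VII).
Matching root and quality in both lists: Bb, Ddim.
That gives 2 common triads.

2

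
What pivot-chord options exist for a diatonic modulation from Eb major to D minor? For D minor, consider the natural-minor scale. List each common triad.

Gm, Bb

Triads in Eb major: Eb major (I), F minor (ii), G minor (iii), Ab major (IV), Bb major (V), C minor (vi), D diminished (vii°).
Triads in D minor (natural minor): D minor (i), E diminished (ii°), F major (III), G minor (iv), A minor (v), Bb major (VI), C major (VII).
Shared triads with their functions: G minor (iii in Eb major, iv in D minor); Bb major (V in Eb major, VI in D minor).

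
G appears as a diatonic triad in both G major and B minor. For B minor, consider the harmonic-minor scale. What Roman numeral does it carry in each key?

The scale of G major is G A B C D E F#; G is degree 1, and the triad built there (G-B-D) is major, so it is I.
The scale of B minor (harmonic minor) is B C# D E F# G A#; G is degree 6, and the triad built there (G-B-D) is major, so it is VI.

I in G major; VI in B minor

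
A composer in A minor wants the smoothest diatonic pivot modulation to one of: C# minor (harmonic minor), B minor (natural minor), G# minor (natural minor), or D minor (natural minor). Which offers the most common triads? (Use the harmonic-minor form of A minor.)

D minor

Triads of A minor (harmonic minor): A minor (i), B diminished (ii°), C augmented (III+), D minor (iv), E major (V), F major (VI), G# diminished (vii°).
C# minor (harmonic minor) shares 0: none.
B minor (natural minor) shares 0: none.
G# minor (natural minor) shares 1: E.
D minor (natural minor) shares 3: Am, Dm, F.
The most common triads (3) are shared with D minor.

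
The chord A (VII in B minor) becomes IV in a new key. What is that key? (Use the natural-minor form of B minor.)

The numeral IV denotes a major triad on scale degree 4. With A on degree 4, the tonic of the new key is E.
Degree 4 carries a major triad in major keys, so the destination is E major.
Check: the diatonic triads of E major are E (I), F#m (ii), G#m (iii), A (IV), B (V), C#m (vi), D#dim (vii°) — A is indeed IV.

E major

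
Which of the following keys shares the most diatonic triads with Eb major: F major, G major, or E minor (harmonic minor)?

Triads of Eb major: Eb (I), Fm (ii), Gm (iii), Ab (IV), Bb (V), Cm (vi), Ddim (vii°).
F major shares 2: Gm, Bb.
G major shares 0: none.
E minor (harmonic minor) shares 0: none.
The most common triads (2) are shared with F major.

F major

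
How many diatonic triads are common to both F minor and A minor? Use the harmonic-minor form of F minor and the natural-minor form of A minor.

Diatonic triads of F minor (harmonic minor): Fm (i), Gdim (ii°), Abaug (III+), Bbm (iv), C (V), Db (VI), Edim (vii°).
Diatonic triads of A minor (natural minor): Am (i), Bdim (ii°), C (III), Dm (iv), Em (v), F (VI), G (VII).
Matching root and quality in both lists: C.
That gives 1 common triad.

1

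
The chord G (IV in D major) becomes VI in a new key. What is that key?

The numeral VI denotes a major triad on scale degree 6. With G on degree 6, the tonic of the new key is B.
Degree 6 carries a major triad in minor keys, so the destination is B minor.
Check: the diatonic triads of B minor (natural minor) are Bm (i), C#dim (ii°), D (III), Em (iv), F#m (v), G (VI), A (VII) — G is indeed VI.

B minor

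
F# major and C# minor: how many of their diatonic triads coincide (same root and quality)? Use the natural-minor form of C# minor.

2

Diatonic triads of F# major: F# (I), G#m (ii), A#m (iii), B (IV), C# (V), D#m (vi), E#dim (vii°).
Diatonic triads of C# minor (natural minor): C#m (i), D#dim (ii°), E (III), F#m (iv), G#m (v), A (VI), B (VII).
Matching root and quality in both lists: G#m, B.
That gives 2 common triads.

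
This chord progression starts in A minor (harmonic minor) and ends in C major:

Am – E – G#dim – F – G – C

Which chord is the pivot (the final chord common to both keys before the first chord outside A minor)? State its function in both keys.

F — VI in A minor, IV in C major

Chords diatonic to A minor: Am, Bdim, Caug, Dm, E, F, G#dim.
Reading the progression, the first chord not in that set is G, so the modulation leaves A minor there.
The chord immediately before G is F, which is diatonic to both keys: VI in A minor and IV in C major.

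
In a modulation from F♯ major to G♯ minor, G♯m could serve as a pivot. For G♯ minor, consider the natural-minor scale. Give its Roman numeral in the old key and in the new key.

ii in F♯ major; i in G♯ minor

The scale of F♯ major is F♯ G♯ A♯ B C♯ D♯ E♯; G♯ is degree 2, and the triad built there (G♯-B-D♯) is minor, so it is ii.
The scale of G♯ minor (natural minor) is G♯ A♯ B C♯ D♯ E F♯; G♯ is degree 1, and the triad built there (G♯-B-D♯) is minor, so it is i.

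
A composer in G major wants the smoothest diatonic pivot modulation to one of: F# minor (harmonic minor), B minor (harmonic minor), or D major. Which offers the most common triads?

D major

Triads of G major: G major (I), A minor (ii), B minor (iii), C major (IV), D major (V), E minor (vi), F# diminished (vii°).
F# minor (harmonic minor) shares 2: Bm, D.
B minor (harmonic minor) shares 3: G, Bm, Em.
D major shares 4: G, Bm, D, Em.
The most common triads (4) are shared with D major.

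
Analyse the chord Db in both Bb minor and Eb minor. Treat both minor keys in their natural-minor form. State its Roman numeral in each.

III in Bb minor; VII in Eb minor

The scale of Bb minor (natural minor) is Bb C Db Eb F Gb Ab; Db is degree 3, and the triad built there (Db-F-Ab) is major, so it is III.
The scale of Eb minor (natural minor) is Eb F Gb Ab Bb Cb Db; Db is degree 7, and the triad built there (Db-F-Ab) is major, so it is VII.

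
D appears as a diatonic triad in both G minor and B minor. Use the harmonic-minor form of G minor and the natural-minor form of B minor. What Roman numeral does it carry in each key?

V in G minor; III in B minor

The scale of G minor (harmonic minor) is G A Bb C D Eb F#; D is degree 5, and the triad built there (D-F#-A) is major, so it is V.
The scale of B minor (natural minor) is B C# D E F# G A; D is degree 3, and the triad built there (D-F#-A) is major, so it is III.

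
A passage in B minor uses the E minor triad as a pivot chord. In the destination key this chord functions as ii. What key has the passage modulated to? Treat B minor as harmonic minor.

D major

The numeral ii denotes a minor triad on scale degree 2. With E on degree 2, the tonic of the new key is D.
Degree 2 carries a minor triad in major keys, so the destination is D major.
Check: the diatonic triads of D major are D (I), Em (ii), F#m (iii), G (IV), A (V), Bm (vi), C#dim (vii°) — E minor is indeed ii.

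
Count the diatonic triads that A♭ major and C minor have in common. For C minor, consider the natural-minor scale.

4

Diatonic triads of A♭ major: A♭ major (I), B♭ minor (ii), C minor (iii), D♭ major (IV), E♭ major (V), F minor (vi), G diminished (vii°).
Diatonic triads of C minor (natural minor): C minor (i), D diminished (ii°), E♭ major (III), F minor (iv), G minor (v), A♭ major (VI), B♭ major (VII).
Matching root and quality in both lists: A♭ major, C minor, E♭ major, F minor.
That gives 4 common triads.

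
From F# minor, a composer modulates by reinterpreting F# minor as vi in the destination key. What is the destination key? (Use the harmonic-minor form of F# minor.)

The numeral vi denotes a minor triad on scale degree 6. With F# on degree 6, the tonic of the new key is A.
Degree 6 carries a minor triad in major keys, so the destination is A major.
Check: the diatonic triads of A major are A (I), Bm (ii), C#m (iii), D (IV), E (V), F#m (vi), G#dim (vii°) — F# minor is indeed vi.

A major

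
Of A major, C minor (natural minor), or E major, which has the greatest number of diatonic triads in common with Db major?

C minor

Triads of Db major: Db major (I), Eb minor (ii), F minor (iii), Gb major (IV), Ab major (V), Bb minor (vi), C diminished (vii°).
A major shares 0: none.
C minor (natural minor) shares 2: Fm, Ab.
E major shares 0: none.
The most common triads (2) are shared with C minor.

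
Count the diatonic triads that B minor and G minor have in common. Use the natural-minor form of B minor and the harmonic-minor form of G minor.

1

Diatonic triads of B minor (natural minor): B minor (i), C# diminished (ii°), D major (III), E minor (iv), F# minor (v), G major (VI), A major (VII).
Diatonic triads of G minor (harmonic minor): G minor (i), A diminished (ii°), Bb augmented (III+), C minor (iv), D major (V), Eb major (VI), F# diminished (vii°).
Matching root and quality in both lists: D major.
That gives 1 common triad.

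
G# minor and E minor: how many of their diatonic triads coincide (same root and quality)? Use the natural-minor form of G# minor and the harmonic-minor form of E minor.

1

Diatonic triads of G# minor (natural minor): G# minor (i), A# diminished (ii°), B major (III), C# minor (iv), D# minor (v), E major (VI), F# major (VII).
Diatonic triads of E minor (harmonic minor): E minor (i), F# diminished (ii°), G augmented (III+), A minor (iv), B major (V), C major (VI), D# diminished (vii°).
Matching root and quality in both lists: B major.
That gives 1 common triad.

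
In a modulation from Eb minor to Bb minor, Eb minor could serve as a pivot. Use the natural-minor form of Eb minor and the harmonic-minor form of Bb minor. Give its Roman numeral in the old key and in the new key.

The scale of Eb minor (natural minor) is Eb F Gb Ab Bb Cb Db; Eb is degree 1, and the triad built there (Eb-Gb-Bb) is minor, so it is i.
The scale of Bb minor (harmonic minor) is Bb C Db Eb F Gb A; Eb is degree 4, and the triad built there (Eb-Gb-Bb) is minor, so it is iv.

i in Eb minor; iv in Bb minor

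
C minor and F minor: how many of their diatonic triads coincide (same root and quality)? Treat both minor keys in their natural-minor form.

Diatonic triads of C minor (natural minor): Cm (i), Ddim (ii°), E♭ (III), Fm (iv), Gm (v), A♭ (VI), B♭ (VII).
Diatonic triads of F minor (natural minor): Fm (i), Gdim (ii°), A♭ (III), B♭m (iv), Cm (v), D♭ (VI), E♭ (VII).
Matching root and quality in both lists: Cm, E♭, Fm, A♭.
That gives 4 common triads.

4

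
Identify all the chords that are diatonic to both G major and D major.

G, Bm, D, Em

Triads in G major: G (I), Am (ii), Bm (iii), C (IV), D (V), Em (vi), F♯dim (vii°).
Triads in D major: D (I), Em (ii), F♯m (iii), G (IV), A (V), Bm (vi), C♯dim (vii°).
Shared triads with their functions: G (I in G major, IV in D major); Bm (iii in G major, vi in D major); D (V in G major, I in D major); Em (vi in G major, ii in D major).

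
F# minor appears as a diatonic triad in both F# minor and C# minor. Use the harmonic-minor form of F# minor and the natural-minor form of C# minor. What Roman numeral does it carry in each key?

The scale of F# minor (harmonic minor) is F# G# A B C# D E#; F# is degree 1, and the triad built there (F#-A-C#) is minor, so it is i.
The scale of C# minor (natural minor) is C# D# E F# G# A B; F# is degree 4, and the triad built there (F#-A-C#) is minor, so it is iv.

i in F# minor; iv in C# minor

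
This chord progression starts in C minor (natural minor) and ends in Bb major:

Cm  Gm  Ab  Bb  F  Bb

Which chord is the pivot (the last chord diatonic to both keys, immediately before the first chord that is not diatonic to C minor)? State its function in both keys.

Chords diatonic to C minor: Cm, Ddim, Eb, Fm, Gm, Ab, Bb.
Reading the progression, the first chord not in that set is F, so the modulation leaves C minor there.
The chord immediately before F is Bb, which is diatonic to both keys: VII in C minor and I in Bb major.

Bb — VII in C minor, I in Bb major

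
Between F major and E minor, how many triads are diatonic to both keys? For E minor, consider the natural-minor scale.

2

Diatonic triads of F major: F major (I), G minor (ii), A minor (iii), Bb major (IV), C major (V), D minor (vi), E diminished (vii°).
Diatonic triads of E minor (natural minor): E minor (i), F# diminished (ii°), G major (III), A minor (iv), B minor (v), C major (VI), D major (VII).
Matching root and quality in both lists: A minor, C major.
That gives 2 common triads.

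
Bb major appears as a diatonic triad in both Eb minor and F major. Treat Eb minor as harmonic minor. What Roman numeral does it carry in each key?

The scale of Eb minor (harmonic minor) is Eb F Gb Ab Bb Cb D; Bb is degree 5, and the triad built there (Bb-D-F) is major, so it is V.
The scale of F major is F G A Bb C D E; Bb is degree 4, and the triad built there (Bb-D-F) is major, so it is IV.

V in Eb minor; IV in F major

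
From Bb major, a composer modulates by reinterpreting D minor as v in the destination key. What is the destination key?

G minor

The numeral v denotes a minor triad on scale degree 5. With D on degree 5, the tonic of the new key is G.
Degree 5 carries a minor triad in natural-minor keys, so the destination is G minor.
Check: the diatonic triads of G minor (natural minor) are Gm (i), Adim (ii°), Bb (III), Cm (iv), Dm (v), Eb (VI), F (VII) — D minor is indeed v.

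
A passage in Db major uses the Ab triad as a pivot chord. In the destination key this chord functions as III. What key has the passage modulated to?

F minor

The numeral III denotes a major triad on scale degree 3. With Ab on degree 3, the tonic of the new key is F.
Degree 3 carries a major triad in natural-minor keys, so the destination is F minor.
Check: the diatonic triads of F minor (natural minor) are Fm (i), Gdim (ii°), Ab (III), Bbm (iv), Cm (v), Db (VI), Eb (VII) — Ab is indeed III.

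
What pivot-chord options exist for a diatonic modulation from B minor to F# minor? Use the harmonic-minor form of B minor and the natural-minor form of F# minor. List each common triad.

Bm

Triads in B minor (harmonic minor): B minor (i), C# diminished (ii°), D augmented (III+), E minor (iv), F# major (V), G major (VI), A# diminished (vii°).
Triads in F# minor (natural minor): F# minor (i), G# diminished (ii°), A major (III), B minor (iv), C# minor (v), D major (VI), E major (VII).
Shared triads with their functions: B minor (i in B minor, iv in F# minor).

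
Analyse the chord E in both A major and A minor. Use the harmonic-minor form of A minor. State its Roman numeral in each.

The scale of A major is A B C# D E F# G#; E is degree 5, and the triad built there (E-G#-B) is major, so it is V.
The scale of A minor (harmonic minor) is A B C D E F G#; E is degree 5, and the triad built there (E-G#-B) is major, so it is V.

V in A major; V in A minor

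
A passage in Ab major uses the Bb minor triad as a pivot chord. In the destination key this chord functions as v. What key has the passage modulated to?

Eb minor

The numeral v denotes a minor triad on scale degree 5. With Bb on degree 5, the tonic of the new key is Eb.
Degree 5 carries a minor triad in natural-minor keys, so the destination is Eb minor.
Check: the diatonic triads of Eb minor (natural minor) are Ebm (i), Fdim (ii°), Gb (III), Abm (iv), Bbm (v), Cb (VI), Db (VII) — Bb minor is indeed v.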